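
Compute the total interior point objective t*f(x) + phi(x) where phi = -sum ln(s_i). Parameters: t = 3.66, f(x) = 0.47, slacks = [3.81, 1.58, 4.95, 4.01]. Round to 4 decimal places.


Step 1: Compute log-barrier.
ln values: [1.3376, 0.4574, 1.5994, 1.3888]
phi = -(1.3376 + 0.4574 + 1.5994 + 1.3888) = -4.7832
Step 2: Compute augmented objective.
t*f(x) = 3.66*0.47 = 1.7202
Total = 1.7202 - 4.7832 = -3.063


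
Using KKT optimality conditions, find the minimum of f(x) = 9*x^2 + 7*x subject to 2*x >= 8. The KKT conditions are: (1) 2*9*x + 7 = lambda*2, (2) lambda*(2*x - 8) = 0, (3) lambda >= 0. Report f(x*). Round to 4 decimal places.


Step 1: Try lambda = 0 (constraint inactive).
x_unc = -7/(2*9) = -0.3889
Check: 2*-0.3889 = -0.7778 < 8 -- violated!
Step 2: Constraint must be active: 2*x = 8
x* = 8/2 = 4.0
lambda = (2*9*4.0 + 7)/2 = 39.5
Step 3: Compute optimal value.
f(x*) = 9*4.0^2 + 7*4.0 = 172.0


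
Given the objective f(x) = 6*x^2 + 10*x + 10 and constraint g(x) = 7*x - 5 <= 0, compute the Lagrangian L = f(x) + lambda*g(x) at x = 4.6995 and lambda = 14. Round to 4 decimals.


Step 1: Evaluate f(x).
f(4.6995) = 6*4.6995^2 + 10*4.6995 + 10 = 189.5068
Step 2: Evaluate g(x).
g(4.6995) = 7*4.6995 - 5 = 27.8965
Step 3: Compute Lagrangian.
L = 189.5068 + 14*27.8965 = 580.0578


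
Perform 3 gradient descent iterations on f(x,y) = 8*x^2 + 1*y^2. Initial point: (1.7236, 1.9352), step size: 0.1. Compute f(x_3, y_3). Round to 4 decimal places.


Gradient descent on f(x,y) = 8*x^2 + 1*y^2.
Starting point: (1.7236, 1.9352), alpha = 0.1
Step 1: grad_x = 2*8*1.7236 = 27.5776, grad_y = 2*1*1.9352 = 3.8704
  x_1 = 1.7236 - 0.1*27.5776 = -1.0342
  y_1 = 1.9352 - 0.1*3.8704 = 1.5482
Step 2: grad_x = 2*8*-1.0342 = -16.5466, grad_y = 2*1*1.5482 = 3.0963
  x_2 = -1.0342 - 0.1*-16.5466 = 0.6205
  y_2 = 1.5482 - 0.1*3.0963 = 1.2385
Step 3: grad_x = 2*8*0.6205 = 9.9279, grad_y = 2*1*1.2385 = 2.4771
  x_3 = 0.6205 - 0.1*9.9279 = -0.3723
  y_3 = 1.2385 - 0.1*2.4771 = 0.9908
f(-0.3723, 0.9908) = 8*(-0.3723)^2 + 1*0.9908^2 = 2.0906


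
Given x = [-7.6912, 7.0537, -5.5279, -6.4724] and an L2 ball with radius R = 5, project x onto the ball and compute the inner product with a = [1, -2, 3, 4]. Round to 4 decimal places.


Step 1: Compute ||x|| (intermediates to 6 decimals).
||x|| = sqrt((-7.6912)^2 + 7.0537^2 + (-5.5279)^2 + (-6.4724)^2) = 13.466955
Step 2: Project.
Since ||x|| > R, scale = R/||x|| = 5/13.466955 = 0.371279, proj(x) = scale * x
proj(x) = [-2.855581, 2.618891, -2.052393, -2.403066]
Step 3: Dot product.
a^T * proj(x) = 1*(-2.855581) - 2*2.618891 + 3*(-2.052393) + 4*(-2.403066) = -23.8628


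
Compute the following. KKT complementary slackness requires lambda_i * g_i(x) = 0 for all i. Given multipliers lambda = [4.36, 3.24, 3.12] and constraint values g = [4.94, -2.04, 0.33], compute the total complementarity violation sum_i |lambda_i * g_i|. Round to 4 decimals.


KKT complementary slackness check:
lambda_1 * g_1 = 4.36 * 4.94 = 21.5384
lambda_2 * g_2 = 3.24 * -2.04 = -6.6096
lambda_3 * g_3 = 3.12 * 0.33 = 1.0296
Total violation = 21.5384 + 6.6096 + 1.0296 = 29.1776


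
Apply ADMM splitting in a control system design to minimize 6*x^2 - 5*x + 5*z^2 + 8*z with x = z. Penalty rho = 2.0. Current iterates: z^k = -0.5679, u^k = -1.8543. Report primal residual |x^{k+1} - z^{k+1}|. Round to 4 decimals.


ADMM iteration with rho = 2.0, z^k = -0.5679, u^k = -1.8543
Step 1: x-update.
Minimize 6*x^2 - 5*x + (2.0/2)*(x + 0.5679 - 1.8543)^2
FOC: (2*6 + 2.0)*x = 5 + 2.0*(-0.5679 + 1.8543)
x^{k+1} = 0.5409
Step 2: z-update.
Minimize 5*z^2 + 8*z + (2.0/2)*(0.5409 - z - 1.8543)^2
FOC: (2*5 + 2.0)*z = -8 + 2.0*(0.5409 - 1.8543)
z^{k+1} = -0.8856
Step 3: u-update.
u^{k+1} = -1.8543 + 0.5409 + 0.8856 = -0.4278
Step 4: Primal residual = |0.5409 + 0.8856| = 1.4265


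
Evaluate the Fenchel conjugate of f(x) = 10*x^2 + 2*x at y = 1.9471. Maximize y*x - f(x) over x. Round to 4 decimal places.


f*(y) = sup_x {y*x - a*x^2 - b*x} = sup_x {(y-b)*x - a*x^2}
FOC: (y - b) - 2a*x = 0 => x* = (y - b)/(2a)
x* = (1.9471 - 2)/(2*10) = -0.0026
f*(1.9471) = (y-b)^2/(4a) = (1.9471 - 2)^2/(4*10)
= 0.0028/40 = 0.0001


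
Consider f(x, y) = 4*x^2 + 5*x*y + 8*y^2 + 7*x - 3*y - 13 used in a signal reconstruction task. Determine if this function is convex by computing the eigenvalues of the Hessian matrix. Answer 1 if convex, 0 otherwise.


The Hessian of f(x,y) = 4*x^2 + 5*x*y + 8*y^2 + 7*x - 3*y - 13 is:
H = [[8, 5], [5, 16]]
Trace = 8 + 16 = 24
Determinant = 8*16 - (5)^2 = 103
Discriminant = (24)^2 - 4*103 = 164.0
Eigenvalues: lambda_1 = 5.5969, lambda_2 = 18.4031
The function is convex.

1


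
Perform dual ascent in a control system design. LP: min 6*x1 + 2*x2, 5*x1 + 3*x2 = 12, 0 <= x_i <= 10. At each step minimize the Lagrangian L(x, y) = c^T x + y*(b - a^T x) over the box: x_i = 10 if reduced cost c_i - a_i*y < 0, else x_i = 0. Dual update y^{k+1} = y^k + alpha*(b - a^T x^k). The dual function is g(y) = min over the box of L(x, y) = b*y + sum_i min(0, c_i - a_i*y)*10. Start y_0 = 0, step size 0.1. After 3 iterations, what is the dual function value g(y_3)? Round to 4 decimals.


Dual ascent for LP: min 6*x1 + 2*x2, 5*x1 + 3*x2 = 12, 0 <= x_i <= 10
Step 1: y^k = 0.0, reduced costs: (6.0, 2.0)
  x^k = (0.0, 0.0), subgradient = b - a^T x = 12.0
  y^{k+1} = 0.0 + 0.1*12.0 = 1.2
Step 2: y^k = 1.2, reduced costs: (0.0, -1.6)
  x^k = (0.0, 10.0), subgradient = b - a^T x = -18.0
  y^{k+1} = 1.2 + 0.1*-18.0 = -0.6
Step 3: y^k = -0.6, reduced costs: (9.0, 3.8)
  x^k = (0.0, 0.0), subgradient = b - a^T x = 12.0
  y^{k+1} = -0.6 + 0.1*12.0 = 0.6
Dual objective at y_3 = 0.6: reduced costs (3.0, 0.2), box minimizer x = (0.0, 0.0)
g(y_3) = b*y + (c1 - a1*y)*x1 + (c2 - a2*y)*x2 = 12*0.6 + 3.0*0.0 + 0.2*0.0 = 7.2 + 0.0 + 0.0 = 7.2


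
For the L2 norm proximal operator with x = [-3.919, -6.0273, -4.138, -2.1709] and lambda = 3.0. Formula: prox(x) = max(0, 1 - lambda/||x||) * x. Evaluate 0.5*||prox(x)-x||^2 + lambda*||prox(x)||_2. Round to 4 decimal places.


Step 1: Compute ||x||.
||x|| = 8.5745
Step 2: Compute scaling factor.
scale = max(0, 1 - 3.0/8.5745) = 0.6501
Step 3: prox(x) = [-2.5478, -3.9185, -2.6902, -1.4114]
||prox(x)|| = 5.5745
Step 4: Proximal objective.
0.5*||prox-x||^2 = 4.5
lambda*||prox|| = 16.7235
Total = 21.2236


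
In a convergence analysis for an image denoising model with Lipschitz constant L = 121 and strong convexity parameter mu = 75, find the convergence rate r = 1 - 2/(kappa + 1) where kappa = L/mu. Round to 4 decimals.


Step 1: Compute the condition number.
kappa = L/mu = 121/75 = 1.6133
Step 2: Compute the convergence rate.
r = 1 - 2/(kappa + 1) = 1 - 2*mu/(L + mu) = (L - mu)/(L + mu) = 46/196 = 0.2347


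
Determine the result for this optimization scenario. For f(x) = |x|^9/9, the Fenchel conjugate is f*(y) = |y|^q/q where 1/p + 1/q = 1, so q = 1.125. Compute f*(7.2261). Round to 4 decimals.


The conjugate exponent q satisfies 1/p + 1/q = 1.
p = 9, so q = 9/(9 - 1) = 1.125
|y|^q = 7.2261^1.125 = 9.2527
f*(7.2261) = 9.2527 / 1.125 = 8.2246


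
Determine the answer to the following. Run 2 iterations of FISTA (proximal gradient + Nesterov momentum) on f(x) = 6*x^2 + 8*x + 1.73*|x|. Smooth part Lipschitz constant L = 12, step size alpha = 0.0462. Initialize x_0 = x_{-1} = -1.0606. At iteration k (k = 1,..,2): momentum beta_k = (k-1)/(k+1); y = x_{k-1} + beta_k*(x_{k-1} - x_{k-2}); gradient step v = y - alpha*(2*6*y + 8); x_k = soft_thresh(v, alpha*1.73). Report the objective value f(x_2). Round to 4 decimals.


FISTA on f(x) = 6*x^2 + 8*x + 1.73*|x|
L = 12, alpha = 0.0462
Iteration 1: beta = 0.0, y = -1.0606 + 0.0*(-1.0606 + 1.0606) = -1.0606
  grad(y) = -4.7272, v = y - alpha*grad = -0.8422
  prox(v) = soft_thresh(-0.8422, 0.0799) = -0.7623
Iteration 2: beta = 0.3333, y = -0.7623 + 0.3333*(-0.7623 + 1.0606) = -0.6628
  grad(y) = 0.046, v = y - alpha*grad = -0.665
  prox(v) = soft_thresh(-0.665, 0.0799) = -0.585
f(x_2) = 6*(-0.585)^2 + 8*(-0.585) + 1.73*|-0.585| = -1.6146


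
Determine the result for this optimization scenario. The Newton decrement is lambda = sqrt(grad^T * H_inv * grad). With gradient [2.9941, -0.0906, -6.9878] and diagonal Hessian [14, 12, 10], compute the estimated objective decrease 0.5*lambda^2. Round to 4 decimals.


Step 1: H is diagonal, so H^(-1) * g = [0.2139, -0.0076, -0.6988].
Step 2: g^T H^(-1) g = sum_i g_i^2 / H_ii
  = (2.9941)^2/14 + (-0.0906)^2/12 + (-6.9878)^2/10
  = 0.6403 + 0.0007 + 4.8829 = 5.5239
Step 3: Objective decrease = 0.5 * g^T H^(-1) g = 2.762


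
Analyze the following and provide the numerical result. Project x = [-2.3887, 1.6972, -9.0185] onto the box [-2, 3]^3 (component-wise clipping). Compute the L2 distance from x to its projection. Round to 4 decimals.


Project each component onto [-2, 3].
clip(-2.3887) = -2.0, clip(1.6972) = 1.6972, clip(-9.0185) = -2.0
Projection = [-2.0, 1.6972, -2.0]
Squared diffs: [0.1511, 0.0, 49.2593]
Distance = sqrt(49.4104) = 7.0293


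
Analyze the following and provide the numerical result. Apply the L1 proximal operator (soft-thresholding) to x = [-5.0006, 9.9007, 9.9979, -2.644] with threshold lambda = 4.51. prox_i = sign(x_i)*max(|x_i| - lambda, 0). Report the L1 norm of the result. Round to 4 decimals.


Soft-thresholding with lambda = 4.51:
prox(-5.0006) = sign(-5.0006)*max(|-5.0006| - 4.51, 0) = -0.4906
prox(9.9007) = sign(9.9007)*max(|9.9007| - 4.51, 0) = 5.3907
prox(9.9979) = sign(9.9979)*max(|9.9979| - 4.51, 0) = 5.4879
prox(-2.644) = sign(-2.644)*max(|-2.644| - 4.51, 0) = 0.0
prox(x) = [-0.4906, 5.3907, 5.4879, 0.0]
||prox(x)||_1 = 0.4906 + 5.3907 + 5.4879 + 0.0 = 11.3692


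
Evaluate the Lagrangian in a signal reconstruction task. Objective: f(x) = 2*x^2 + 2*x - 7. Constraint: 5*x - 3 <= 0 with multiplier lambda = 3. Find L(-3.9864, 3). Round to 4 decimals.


Step 1: Evaluate f(x).
f(-3.9864) = 2*(-3.9864)^2 + 2*(-3.9864) - 7 = 16.81
Step 2: Evaluate g(x).
g(-3.9864) = 5*-3.9864 - 3 = -22.932
Step 3: Compute Lagrangian.
L = 16.81 + 3*-22.932 = -51.986


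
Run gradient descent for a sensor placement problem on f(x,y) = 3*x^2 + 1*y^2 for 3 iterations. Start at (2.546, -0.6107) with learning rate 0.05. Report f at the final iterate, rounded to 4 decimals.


Gradient descent on f(x,y) = 3*x^2 + 1*y^2.
Starting point: (2.546, -0.6107), alpha = 0.05
Step 1: grad_x = 2*3*2.546 = 15.276, grad_y = 2*1*-0.6107 = -1.2214
  x_1 = 2.546 - 0.05*15.276 = 1.7822
  y_1 = -0.6107 - 0.05*-1.2214 = -0.5496
Step 2: grad_x = 2*3*1.7822 = 10.6932, grad_y = 2*1*-0.5496 = -1.0993
  x_2 = 1.7822 - 0.05*10.6932 = 1.2475
  y_2 = -0.5496 - 0.05*-1.0993 = -0.4947
Step 3: grad_x = 2*3*1.2475 = 7.4852, grad_y = 2*1*-0.4947 = -0.9893
  x_3 = 1.2475 - 0.05*7.4852 = 0.8733
  y_3 = -0.4947 - 0.05*-0.9893 = -0.4452
f(0.8733, -0.4452) = 3*0.8733^2 + 1*(-0.4452)^2 = 2.486


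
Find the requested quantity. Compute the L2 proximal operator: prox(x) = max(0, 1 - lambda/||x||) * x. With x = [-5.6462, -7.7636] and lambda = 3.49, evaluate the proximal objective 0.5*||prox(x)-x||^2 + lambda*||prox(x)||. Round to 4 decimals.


Step 1: Compute ||x||.
||x|| = 9.5996
Step 2: Compute scaling factor.
scale = max(0, 1 - 3.49/9.5996) = 0.6364
Step 3: prox(x) = [-3.5935, -4.9411]
||prox(x)|| = 6.1096
Step 4: Proximal objective.
0.5*||prox-x||^2 = 6.0901
lambda*||prox|| = 21.3225
Total = 27.4127


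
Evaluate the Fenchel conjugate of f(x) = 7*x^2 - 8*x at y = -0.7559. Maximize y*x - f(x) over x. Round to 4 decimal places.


f*(y) = sup_x {y*x - a*x^2 - b*x} = sup_x {(y-b)*x - a*x^2}
FOC: (y - b) - 2a*x = 0 => x* = (y - b)/(2a)
x* = (-0.7559 + 8)/(2*7) = 0.5174
f*(-0.7559) = (y-b)^2/(4a) = (-0.7559 + 8)^2/(4*7)
= 52.477/28 = 1.8742


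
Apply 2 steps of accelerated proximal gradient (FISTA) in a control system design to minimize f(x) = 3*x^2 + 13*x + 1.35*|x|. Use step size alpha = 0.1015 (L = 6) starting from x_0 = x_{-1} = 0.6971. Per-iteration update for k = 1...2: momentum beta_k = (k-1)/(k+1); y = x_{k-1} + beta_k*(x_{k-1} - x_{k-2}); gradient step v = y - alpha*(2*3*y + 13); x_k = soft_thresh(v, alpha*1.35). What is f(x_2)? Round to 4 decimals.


FISTA on f(x) = 3*x^2 + 13*x + 1.35*|x|
L = 6, alpha = 0.1015
Iteration 1: beta = 0.0, y = 0.6971 + 0.0*(0.6971 - 0.6971) = 0.6971
  grad(y) = 17.1826, v = y - alpha*grad = -1.0469
  prox(v) = soft_thresh(-1.0469, 0.137) = -0.9099
Iteration 2: beta = 0.3333, y = -0.9099 + 0.3333*(-0.9099 - 0.6971) = -1.4456
  grad(y) = 4.3265, v = y - alpha*grad = -1.8847
  prox(v) = soft_thresh(-1.8847, 0.137) = -1.7477
f(x_2) = 3*(-1.7477)^2 + 13*(-1.7477) + 1.35*|-1.7477| = -11.1973


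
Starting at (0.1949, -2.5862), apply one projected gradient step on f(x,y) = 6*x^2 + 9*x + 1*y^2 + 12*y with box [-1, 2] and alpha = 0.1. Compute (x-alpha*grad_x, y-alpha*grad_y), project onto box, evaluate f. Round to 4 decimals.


Step 1: Compute gradient at (0.1949, -2.5862).
grad_x = 2*6*0.1949 + 9 = 11.3388
grad_y = 2*1*-2.5862 + 12 = 6.8276
Step 2: Gradient step.
x_raw = 0.1949 - 0.1*11.3388 = -0.939
y_raw = -2.5862 - 0.1*6.8276 = -3.269
Step 3: Project onto [-1, 2].
x_proj = clip(-0.939) = -0.939
y_proj = clip(-3.269) = -1.0
Step 4: Evaluate f.
f(-0.939, -1.0) = -14.1607


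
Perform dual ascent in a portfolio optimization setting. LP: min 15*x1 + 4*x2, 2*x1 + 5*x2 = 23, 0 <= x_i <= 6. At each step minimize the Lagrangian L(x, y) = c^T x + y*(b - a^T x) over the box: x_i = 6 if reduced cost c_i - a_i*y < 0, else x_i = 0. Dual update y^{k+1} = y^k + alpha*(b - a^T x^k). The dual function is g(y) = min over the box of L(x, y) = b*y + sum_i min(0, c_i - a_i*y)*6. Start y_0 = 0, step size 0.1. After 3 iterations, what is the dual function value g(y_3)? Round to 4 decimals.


Dual ascent for LP: min 15*x1 + 4*x2, 2*x1 + 5*x2 = 23, 0 <= x_i <= 6
Step 1: y^k = 0.0, reduced costs: (15.0, 4.0)
  x^k = (0.0, 0.0), subgradient = b - a^T x = 23.0
  y^{k+1} = 0.0 + 0.1*23.0 = 2.3
Step 2: y^k = 2.3, reduced costs: (10.4, -7.5)
  x^k = (0.0, 6.0), subgradient = b - a^T x = -7.0
  y^{k+1} = 2.3 + 0.1*-7.0 = 1.6
Step 3: y^k = 1.6, reduced costs: (11.8, -4.0)
  x^k = (0.0, 6.0), subgradient = b - a^T x = -7.0
  y^{k+1} = 1.6 + 0.1*-7.0 = 0.9
Dual objective at y_3 = 0.9: reduced costs (13.2, -0.5), box minimizer x = (0.0, 6.0)
g(y_3) = b*y + (c1 - a1*y)*x1 + (c2 - a2*y)*x2 = 23*0.9 + 13.2*0.0 + (-0.5)*6.0 = 20.7 + 0.0 - 3.0 = 17.7


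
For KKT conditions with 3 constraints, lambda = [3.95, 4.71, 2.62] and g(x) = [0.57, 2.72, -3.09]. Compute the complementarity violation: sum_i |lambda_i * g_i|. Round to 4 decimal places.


KKT complementary slackness check:
lambda_1 * g_1 = 3.95 * 0.57 = 2.2515
lambda_2 * g_2 = 4.71 * 2.72 = 12.8112
lambda_3 * g_3 = 2.62 * -3.09 = -8.0958
Total violation = 2.2515 + 12.8112 + 8.0958 = 23.1585


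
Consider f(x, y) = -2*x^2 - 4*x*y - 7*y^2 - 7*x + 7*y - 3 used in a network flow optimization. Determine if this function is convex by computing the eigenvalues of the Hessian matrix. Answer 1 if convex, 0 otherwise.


The Hessian of f(x,y) = -2*x^2 - 4*x*y - 7*y^2 - 7*x + 7*y - 3 is:
H = [[-4, -4], [-4, -14]]
Trace = -4 - 14 = -18
Determinant = -4*-14 - (-4)^2 = 40
Discriminant = (-18)^2 - 4*40 = 164.0
Eigenvalues: lambda_1 = -15.4031, lambda_2 = -2.5969
The function is not convex.

0


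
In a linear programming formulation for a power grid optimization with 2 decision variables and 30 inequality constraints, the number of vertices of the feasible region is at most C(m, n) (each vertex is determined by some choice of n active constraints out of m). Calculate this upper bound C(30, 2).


Each vertex corresponds to some choice of n active constraints out of m, so the number of vertices is at most C(m, n) = m! / (n!(m-n)!).
m = 30, n = 2
Numerator: 30 * 29
Denominator: 2! = 2
C(30, 2) = 435


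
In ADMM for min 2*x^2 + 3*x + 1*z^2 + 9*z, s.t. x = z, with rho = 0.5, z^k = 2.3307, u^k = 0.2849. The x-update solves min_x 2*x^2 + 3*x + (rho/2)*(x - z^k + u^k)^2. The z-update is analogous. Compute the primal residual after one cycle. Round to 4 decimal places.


ADMM iteration with rho = 0.5, z^k = 2.3307, u^k = 0.2849
Step 1: x-update.
Minimize 2*x^2 + 3*x + (0.5/2)*(x - 2.3307 + 0.2849)^2
FOC: (2*2 + 0.5)*x = -3 + 0.5*(2.3307 - 0.2849)
x^{k+1} = -0.4394
Step 2: z-update.
Minimize 1*z^2 + 9*z + (0.5/2)*(-0.4394 - z + 0.2849)^2
FOC: (2*1 + 0.5)*z = -9 + 0.5*(-0.4394 + 0.2849)
z^{k+1} = -3.6309
Step 3: u-update.
u^{k+1} = 0.2849 - 0.4394 + 3.6309 = 3.4764
Step 4: Primal residual = |-0.4394 + 3.6309| = 3.1915


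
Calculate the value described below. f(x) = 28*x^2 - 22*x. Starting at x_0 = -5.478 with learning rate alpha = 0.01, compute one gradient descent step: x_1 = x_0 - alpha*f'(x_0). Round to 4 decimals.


We compute the gradient at x_0 and apply the update.
f'(x) = 56*x - 22
f'(-5.478) = 56*-5.478 - 22 = -328.768
x_1 = -5.478 - 0.01*-328.768 = -2.1903


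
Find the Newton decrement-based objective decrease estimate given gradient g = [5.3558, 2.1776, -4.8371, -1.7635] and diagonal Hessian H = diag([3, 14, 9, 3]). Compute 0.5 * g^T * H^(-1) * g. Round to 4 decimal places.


Step 1: H is diagonal, so H^(-1) * g = [1.7853, 0.1555, -0.5375, -0.5878].
Step 2: g^T H^(-1) g = sum_i g_i^2 / H_ii
  = (5.3558)^2/3 + (2.1776)^2/14 + (-4.8371)^2/9 + (-1.7635)^2/3
  = 9.5615 + 0.3387 + 2.5997 + 1.0366 = 13.5366
Step 3: Objective decrease = 0.5 * g^T H^(-1) g = 6.7683


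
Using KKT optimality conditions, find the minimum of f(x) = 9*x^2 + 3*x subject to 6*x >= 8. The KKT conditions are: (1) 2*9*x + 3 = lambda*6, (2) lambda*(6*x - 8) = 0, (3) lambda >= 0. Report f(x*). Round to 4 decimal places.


Step 1: Try lambda = 0 (constraint inactive).
x_unc = -3/(2*9) = -0.1667
Check: 6*-0.1667 = -1.0002 < 8 -- violated!
Step 2: Constraint must be active: 6*x = 8
x* = 8/6 = 4/3 = 1.3333 (rounded; the exact value 4/3 is used below)
lambda = (2*9*(4/3) + 3)/6 = 4.5
Step 3: Compute optimal value.
f(x*) = 9*(4/3)^2 + 3*(4/3) = 20.0


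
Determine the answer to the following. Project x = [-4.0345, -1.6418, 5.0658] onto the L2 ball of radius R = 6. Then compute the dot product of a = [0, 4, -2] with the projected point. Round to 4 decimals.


Step 1: Compute ||x|| (intermediates to 6 decimals).
||x|| = sqrt((-4.0345)^2 + (-1.6418)^2 + 5.0658^2) = 6.680945
Step 2: Project.
Since ||x|| > R, scale = R/||x|| = 6/6.680945 = 0.898077, proj(x) = scale * x
proj(x) = [-3.623292, -1.474463, 4.549478]
Step 3: Dot product.
a^T * proj(x) = 0*(-3.623292) + 4*(-1.474463) - 2*4.549478 = -14.9968


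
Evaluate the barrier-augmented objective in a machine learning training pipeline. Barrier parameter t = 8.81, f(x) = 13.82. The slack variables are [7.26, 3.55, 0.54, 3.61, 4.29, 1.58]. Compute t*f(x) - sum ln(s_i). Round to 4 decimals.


Step 1: Compute log-barrier.
ln values: [1.9824, 1.2669, -0.6162, 1.2837, 1.4563, 0.4574]
phi = -(1.9824 + 1.2669 - 0.6162 + 1.2837 + 1.4563 + 0.4574) = -5.8306
Step 2: Compute augmented objective.
t*f(x) = 8.81*13.82 = 121.7542
Total = 121.7542 - 5.8306 = 115.9236


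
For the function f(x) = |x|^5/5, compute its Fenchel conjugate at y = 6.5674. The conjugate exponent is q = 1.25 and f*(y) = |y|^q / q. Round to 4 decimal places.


The conjugate exponent q satisfies 1/p + 1/q = 1.
p = 5, so q = 5/(5 - 1) = 1.25
|y|^q = 6.5674^1.25 = 10.5134
f*(6.5674) = 10.5134 / 1.25 = 8.4107


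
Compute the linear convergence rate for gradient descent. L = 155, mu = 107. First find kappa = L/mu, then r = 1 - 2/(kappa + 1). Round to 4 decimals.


Step 1: Compute the condition number.
kappa = L/mu = 155/107 = 1.4486
Step 2: Compute the convergence rate.
r = 1 - 2/(kappa + 1) = 1 - 2*mu/(L + mu) = (L - mu)/(L + mu) = 48/262 = 0.1832


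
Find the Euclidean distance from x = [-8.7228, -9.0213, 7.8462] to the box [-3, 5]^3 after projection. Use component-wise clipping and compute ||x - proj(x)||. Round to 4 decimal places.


Project each component onto [-3, 5].
clip(-8.7228) = -3.0, clip(-9.0213) = -3.0, clip(7.8462) = 5.0
Projection = [-3.0, -3.0, 5.0]
Squared diffs: [32.7504, 36.2561, 8.1009]
Distance = sqrt(77.1074) = 8.7811


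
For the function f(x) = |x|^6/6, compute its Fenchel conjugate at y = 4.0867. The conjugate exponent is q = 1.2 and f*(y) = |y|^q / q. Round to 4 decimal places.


The conjugate exponent q satisfies 1/p + 1/q = 1.
p = 6, so q = 6/(6 - 1) = 1.2
|y|^q = 4.0867^1.2 = 5.4156
f*(4.0867) = 5.4156 / 1.2 = 4.513


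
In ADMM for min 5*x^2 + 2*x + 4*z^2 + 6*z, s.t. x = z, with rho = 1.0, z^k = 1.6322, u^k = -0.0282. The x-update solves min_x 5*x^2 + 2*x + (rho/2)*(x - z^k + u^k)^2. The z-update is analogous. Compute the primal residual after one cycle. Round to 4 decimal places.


ADMM iteration with rho = 1.0, z^k = 1.6322, u^k = -0.0282
Step 1: x-update.
Minimize 5*x^2 + 2*x + (1.0/2)*(x - 1.6322 - 0.0282)^2
FOC: (2*5 + 1.0)*x = -2 + 1.0*(1.6322 + 0.0282)
x^{k+1} = -0.0309
Step 2: z-update.
Minimize 4*z^2 + 6*z + (1.0/2)*(-0.0309 - z - 0.0282)^2
FOC: (2*4 + 1.0)*z = -6 + 1.0*(-0.0309 - 0.0282)
z^{k+1} = -0.6732
Step 3: u-update.
u^{k+1} = -0.0282 - 0.0309 + 0.6732 = 0.6142
Step 4: Primal residual = |-0.0309 + 0.6732| = 0.6424


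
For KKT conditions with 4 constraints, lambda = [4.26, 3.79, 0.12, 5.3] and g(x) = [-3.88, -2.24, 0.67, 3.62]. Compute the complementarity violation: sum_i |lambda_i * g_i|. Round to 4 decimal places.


KKT complementary slackness check:
lambda_1 * g_1 = 4.26 * -3.88 = -16.5288
lambda_2 * g_2 = 3.79 * -2.24 = -8.4896
lambda_3 * g_3 = 0.12 * 0.67 = 0.0804
lambda_4 * g_4 = 5.3 * 3.62 = 19.186
Total violation = 16.5288 + 8.4896 + 0.0804 + 19.186 = 44.2848


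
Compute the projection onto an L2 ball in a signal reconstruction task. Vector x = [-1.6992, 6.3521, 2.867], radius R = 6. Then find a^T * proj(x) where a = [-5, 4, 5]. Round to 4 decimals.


Step 1: Compute ||x|| (intermediates to 6 decimals).
||x|| = sqrt((-1.6992)^2 + 6.3521^2 + 2.867^2) = 7.173294
Step 2: Project.
Since ||x|| > R, scale = R/||x|| = 6/7.173294 = 0.836436, proj(x) = scale * x
proj(x) = [-1.421272, 5.313125, 2.398062]
Step 3: Dot product.
a^T * proj(x) = -5*(-1.421272) + 4*5.313125 + 5*2.398062 = 40.3492


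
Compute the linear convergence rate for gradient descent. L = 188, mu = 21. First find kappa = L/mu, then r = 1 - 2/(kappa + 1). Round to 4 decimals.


Step 1: Compute the condition number.
kappa = L/mu = 188/21 = 8.9524
Step 2: Compute the convergence rate.
r = 1 - 2/(kappa + 1) = 1 - 2*mu/(L + mu) = (L - mu)/(L + mu) = 167/209 = 0.799


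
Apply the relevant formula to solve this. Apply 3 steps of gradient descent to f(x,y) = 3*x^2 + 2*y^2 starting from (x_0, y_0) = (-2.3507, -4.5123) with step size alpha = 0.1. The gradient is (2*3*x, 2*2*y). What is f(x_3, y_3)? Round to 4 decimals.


Gradient descent on f(x,y) = 3*x^2 + 2*y^2.
Starting point: (-2.3507, -4.5123), alpha = 0.1
Step 1: grad_x = 2*3*-2.3507 = -14.1042, grad_y = 2*2*-4.5123 = -18.0492
  x_1 = -2.3507 - 0.1*-14.1042 = -0.9403
  y_1 = -4.5123 - 0.1*-18.0492 = -2.7074
Step 2: grad_x = 2*3*-0.9403 = -5.6417, grad_y = 2*2*-2.7074 = -10.8295
  x_2 = -0.9403 - 0.1*-5.6417 = -0.3761
  y_2 = -2.7074 - 0.1*-10.8295 = -1.6244
Step 3: grad_x = 2*3*-0.3761 = -2.2567, grad_y = 2*2*-1.6244 = -6.4977
  x_3 = -0.3761 - 0.1*-2.2567 = -0.1504
  y_3 = -1.6244 - 0.1*-6.4977 = -0.9747
f(-0.1504, -0.9747) = 3*(-0.1504)^2 + 2*(-0.9747)^2 = 1.9678


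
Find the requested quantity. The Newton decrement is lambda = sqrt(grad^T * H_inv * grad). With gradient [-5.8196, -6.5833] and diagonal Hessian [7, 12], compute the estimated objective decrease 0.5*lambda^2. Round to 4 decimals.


Step 1: H is diagonal, so H^(-1) * g = [-0.8314, -0.5486].
Step 2: g^T H^(-1) g = sum_i g_i^2 / H_ii
  = (-5.8196)^2/7 + (-6.5833)^2/12
  = 4.8382 + 3.6117 = 8.4499
Step 3: Objective decrease = 0.5 * g^T H^(-1) g = 4.225


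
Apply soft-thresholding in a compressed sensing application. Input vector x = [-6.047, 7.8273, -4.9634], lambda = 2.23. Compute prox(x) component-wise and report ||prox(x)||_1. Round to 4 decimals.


Soft-thresholding with lambda = 2.23:
prox(-6.047) = sign(-6.047)*max(|-6.047| - 2.23, 0) = -3.817
prox(7.8273) = sign(7.8273)*max(|7.8273| - 2.23, 0) = 5.5973
prox(-4.9634) = sign(-4.9634)*max(|-4.9634| - 2.23, 0) = -2.7334
prox(x) = [-3.817, 5.5973, -2.7334]
||prox(x)||_1 = 3.817 + 5.5973 + 2.7334 = 12.1477


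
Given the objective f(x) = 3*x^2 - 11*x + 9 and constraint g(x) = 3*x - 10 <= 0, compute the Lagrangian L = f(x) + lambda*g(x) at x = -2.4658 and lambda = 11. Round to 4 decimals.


Step 1: Evaluate f(x).
f(-2.4658) = 3*(-2.4658)^2 - 11*(-2.4658) + 9 = 54.3643
Step 2: Evaluate g(x).
g(-2.4658) = 3*-2.4658 - 10 = -17.3974
Step 3: Compute Lagrangian.
L = 54.3643 + 11*-17.3974 = -137.0071


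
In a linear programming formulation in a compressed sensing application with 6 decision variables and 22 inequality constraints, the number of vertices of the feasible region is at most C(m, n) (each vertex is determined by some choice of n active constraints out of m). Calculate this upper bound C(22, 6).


Each vertex corresponds to some choice of n active constraints out of m, so the number of vertices is at most C(m, n) = m! / (n!(m-n)!).
m = 22, n = 6
Numerator: 22 * 21 * 20 * 19 * 18 * 17
Denominator: 6! = 720
C(22, 6) = 74613


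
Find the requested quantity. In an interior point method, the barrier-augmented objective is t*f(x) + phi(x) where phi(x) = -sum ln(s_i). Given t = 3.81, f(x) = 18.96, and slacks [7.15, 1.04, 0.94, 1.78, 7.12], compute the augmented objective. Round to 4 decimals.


Step 1: Compute log-barrier.
ln values: [1.9671, 0.0392, -0.0619, 0.5766, 1.9629]
phi = -(1.9671 + 0.0392 - 0.0619 + 0.5766 + 1.9629) = -4.484
Step 2: Compute augmented objective.
t*f(x) = 3.81*18.96 = 72.2376
Total = 72.2376 - 4.484 = 67.7536


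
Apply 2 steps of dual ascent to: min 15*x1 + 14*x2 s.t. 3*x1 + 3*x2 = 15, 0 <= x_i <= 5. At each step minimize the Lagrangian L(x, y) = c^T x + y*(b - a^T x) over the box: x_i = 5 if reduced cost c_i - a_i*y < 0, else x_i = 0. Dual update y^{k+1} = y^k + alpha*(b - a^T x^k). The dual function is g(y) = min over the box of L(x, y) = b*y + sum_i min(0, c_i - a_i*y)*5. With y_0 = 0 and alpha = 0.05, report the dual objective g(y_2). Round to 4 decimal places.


Dual ascent for LP: min 15*x1 + 14*x2, 3*x1 + 3*x2 = 15, 0 <= x_i <= 5
Step 1: y^k = 0.0, reduced costs: (15.0, 14.0)
  x^k = (0.0, 0.0), subgradient = b - a^T x = 15.0
  y^{k+1} = 0.0 + 0.05*15.0 = 0.75
Step 2: y^k = 0.75, reduced costs: (12.75, 11.75)
  x^k = (0.0, 0.0), subgradient = b - a^T x = 15.0
  y^{k+1} = 0.75 + 0.05*15.0 = 1.5
Dual objective at y_2 = 1.5: reduced costs (10.5, 9.5), box minimizer x = (0.0, 0.0)
g(y_2) = b*y + (c1 - a1*y)*x1 + (c2 - a2*y)*x2 = 15*1.5 + 10.5*0.0 + 9.5*0.0 = 22.5 + 0.0 + 0.0 = 22.5


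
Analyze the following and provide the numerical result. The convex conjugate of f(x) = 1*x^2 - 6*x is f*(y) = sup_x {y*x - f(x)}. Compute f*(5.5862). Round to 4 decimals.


f*(y) = sup_x {y*x - a*x^2 - b*x} = sup_x {(y-b)*x - a*x^2}
FOC: (y - b) - 2a*x = 0 => x* = (y - b)/(2a)
x* = (5.5862 + 6)/(2*1) = 5.7931
f*(5.5862) = (y-b)^2/(4a) = (5.5862 + 6)^2/(4*1)
= 134.24/4 = 33.56


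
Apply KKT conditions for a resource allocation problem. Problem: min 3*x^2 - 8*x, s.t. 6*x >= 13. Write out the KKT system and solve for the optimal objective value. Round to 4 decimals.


Step 1: Try lambda = 0 (constraint inactive).
x_unc = 8/(2*3) = 1.3333
Check: 6*1.3333 = 7.9998 < 13 -- violated!
Step 2: Constraint must be active: 6*x = 13
x* = 13/6 = 2.1667 (rounded; the exact value 13/6 is used below)
lambda = (2*3*(13/6) - 8)/6 = 0.8333
Step 3: Compute optimal value.
f(x*) = 3*(13/6)^2 - 8*(13/6) = -3.25


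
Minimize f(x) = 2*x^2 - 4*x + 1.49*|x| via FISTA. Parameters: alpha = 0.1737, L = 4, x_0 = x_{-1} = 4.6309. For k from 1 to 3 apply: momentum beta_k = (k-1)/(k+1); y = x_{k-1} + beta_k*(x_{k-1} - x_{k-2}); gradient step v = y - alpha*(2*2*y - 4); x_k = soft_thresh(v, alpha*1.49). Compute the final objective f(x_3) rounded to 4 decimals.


FISTA on f(x) = 2*x^2 - 4*x + 1.49*|x|
L = 4, alpha = 0.1737
Iteration 1: beta = 0.0, y = 4.6309 + 0.0*(4.6309 - 4.6309) = 4.6309
  grad(y) = 14.5236, v = y - alpha*grad = 2.1082
  prox(v) = soft_thresh(2.1082, 0.2588) = 1.8493
Iteration 2: beta = 0.3333, y = 1.8493 + 0.3333*(1.8493 - 4.6309) = 0.9222
  grad(y) = -0.3114, v = y - alpha*grad = 0.9762
  prox(v) = soft_thresh(0.9762, 0.2588) = 0.7174
Iteration 3: beta = 0.5, y = 0.7174 + 0.5*(0.7174 - 1.8493) = 0.1515
  grad(y) = -3.3941, v = y - alpha*grad = 0.741
  prox(v) = soft_thresh(0.741, 0.2588) = 0.4822
f(x_3) = 2*0.4822^2 - 4*0.4822 + 1.49*|0.4822| = -0.7453


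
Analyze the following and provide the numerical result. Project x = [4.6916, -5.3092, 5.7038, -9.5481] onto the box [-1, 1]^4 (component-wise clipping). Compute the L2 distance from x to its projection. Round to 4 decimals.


Project each component onto [-1, 1].
clip(4.6916) = 1.0, clip(-5.3092) = -1.0, clip(5.7038) = 1.0, clip(-9.5481) = -1.0
Projection = [1.0, -1.0, 1.0, -1.0]
Squared diffs: [13.6279, 18.5692, 22.1257, 73.07]
Distance = sqrt(127.3928) = 11.2868


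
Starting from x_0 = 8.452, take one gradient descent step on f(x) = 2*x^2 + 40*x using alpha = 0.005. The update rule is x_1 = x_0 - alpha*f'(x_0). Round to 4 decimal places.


We compute the gradient at x_0 and apply the update.
f'(x) = 4*x + 40
f'(8.452) = 4*8.452 + 40 = 73.808
x_1 = 8.452 - 0.005*73.808 = 8.083


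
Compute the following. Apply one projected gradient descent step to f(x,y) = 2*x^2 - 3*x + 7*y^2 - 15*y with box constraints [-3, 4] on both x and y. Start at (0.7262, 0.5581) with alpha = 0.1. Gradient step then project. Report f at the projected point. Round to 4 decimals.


Step 1: Compute gradient at (0.7262, 0.5581).
grad_x = 2*2*0.7262 - 3 = -0.0952
grad_y = 2*7*0.5581 - 15 = -7.1866
Step 2: Gradient step.
x_raw = 0.7262 - 0.1*-0.0952 = 0.7357
y_raw = 0.5581 - 0.1*-7.1866 = 1.2768
Step 3: Project onto [-3, 4].
x_proj = clip(0.7357) = 0.7357
y_proj = clip(1.2768) = 1.2768
Step 4: Evaluate f.
f(0.7357, 1.2768) = -8.8652


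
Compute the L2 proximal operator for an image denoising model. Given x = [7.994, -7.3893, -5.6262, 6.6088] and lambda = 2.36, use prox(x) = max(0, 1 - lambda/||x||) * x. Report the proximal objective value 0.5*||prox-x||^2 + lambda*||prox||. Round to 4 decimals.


Step 1: Compute ||x||.
||x|| = 13.9225
Step 2: Compute scaling factor.
scale = max(0, 1 - 2.36/13.9225) = 0.8305
Step 3: prox(x) = [6.6389, -6.1367, -4.6725, 5.4885]
||prox(x)|| = 11.5625
Step 4: Proximal objective.
0.5*||prox-x||^2 = 2.7848
lambda*||prox|| = 27.2875
Total = 30.0723


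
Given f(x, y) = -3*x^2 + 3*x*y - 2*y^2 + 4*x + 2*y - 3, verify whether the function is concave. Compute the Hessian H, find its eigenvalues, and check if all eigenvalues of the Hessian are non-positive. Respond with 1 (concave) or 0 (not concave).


The Hessian of f(x,y) = -3*x^2 + 3*x*y - 2*y^2 + 4*x + 2*y - 3 is:
H = [[-6, 3], [3, -4]]
Trace = -6 - 4 = -10
Determinant = -6*-4 - (3)^2 = 15
Discriminant = (-10)^2 - 4*15 = 40.0
Eigenvalues: lambda_1 = -8.1623, lambda_2 = -1.8377
The function is concave.

1


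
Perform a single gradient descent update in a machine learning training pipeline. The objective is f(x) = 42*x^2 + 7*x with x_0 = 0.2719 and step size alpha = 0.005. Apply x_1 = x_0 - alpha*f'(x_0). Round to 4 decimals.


We compute the gradient at x_0 and apply the update.
f'(x) = 84*x + 7
f'(0.2719) = 84*0.2719 + 7 = 29.8396
x_1 = 0.2719 - 0.005*29.8396 = 0.1227


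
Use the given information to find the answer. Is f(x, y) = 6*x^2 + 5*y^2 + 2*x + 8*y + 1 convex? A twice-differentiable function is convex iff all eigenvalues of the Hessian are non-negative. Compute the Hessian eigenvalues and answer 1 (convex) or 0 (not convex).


The Hessian of f(x,y) = 6*x^2 + 5*y^2 + 2*x + 8*y + 1 is:
H = [[12, 0], [0, 10]]
Trace = 12 + 10 = 22
Determinant = 12*10 - (0)^2 = 120
Discriminant = (22)^2 - 4*120 = 4.0
Eigenvalues: lambda_1 = 10.0, lambda_2 = 12.0
The function is convex.

1


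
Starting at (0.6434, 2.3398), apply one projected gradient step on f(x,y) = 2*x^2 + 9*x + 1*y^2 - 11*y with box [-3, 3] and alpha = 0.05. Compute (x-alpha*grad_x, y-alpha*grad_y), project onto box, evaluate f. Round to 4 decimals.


Step 1: Compute gradient at (0.6434, 2.3398).
grad_x = 2*2*0.6434 + 9 = 11.5736
grad_y = 2*1*2.3398 - 11 = -6.3204
Step 2: Gradient step.
x_raw = 0.6434 - 0.05*11.5736 = 0.0647
y_raw = 2.3398 - 0.05*-6.3204 = 2.6558
Step 3: Project onto [-3, 3].
x_proj = clip(0.0647) = 0.0647
y_proj = clip(2.6558) = 2.6558
Step 4: Evaluate f.
f(0.0647, 2.6558) = -21.5698


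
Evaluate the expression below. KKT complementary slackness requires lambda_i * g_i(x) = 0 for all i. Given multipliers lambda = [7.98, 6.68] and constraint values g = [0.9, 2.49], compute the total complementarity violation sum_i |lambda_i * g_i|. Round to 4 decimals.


KKT complementary slackness check:
lambda_1 * g_1 = 7.98 * 0.9 = 7.182
lambda_2 * g_2 = 6.68 * 2.49 = 16.6332
Total violation = 7.182 + 16.6332 = 23.8152


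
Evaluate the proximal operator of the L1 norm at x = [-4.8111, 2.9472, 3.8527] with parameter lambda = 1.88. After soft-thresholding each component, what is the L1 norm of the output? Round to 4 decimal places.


Soft-thresholding with lambda = 1.88:
prox(-4.8111) = sign(-4.8111)*max(|-4.8111| - 1.88, 0) = -2.9311
prox(2.9472) = sign(2.9472)*max(|2.9472| - 1.88, 0) = 1.0672
prox(3.8527) = sign(3.8527)*max(|3.8527| - 1.88, 0) = 1.9727
prox(x) = [-2.9311, 1.0672, 1.9727]
||prox(x)||_1 = 2.9311 + 1.0672 + 1.9727 = 5.971


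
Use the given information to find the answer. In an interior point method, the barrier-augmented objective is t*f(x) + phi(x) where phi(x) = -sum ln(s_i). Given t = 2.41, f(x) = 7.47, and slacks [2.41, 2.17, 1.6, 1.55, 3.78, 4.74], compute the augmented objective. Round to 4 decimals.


Step 1: Compute log-barrier.
ln values: [0.8796, 0.7747, 0.47, 0.4383, 1.3297, 1.556]
phi = -(0.8796 + 0.7747 + 0.47 + 0.4383 + 1.3297 + 1.556) = -5.4484
Step 2: Compute augmented objective.
t*f(x) = 2.41*7.47 = 18.0027
Total = 18.0027 - 5.4484 = 12.5543


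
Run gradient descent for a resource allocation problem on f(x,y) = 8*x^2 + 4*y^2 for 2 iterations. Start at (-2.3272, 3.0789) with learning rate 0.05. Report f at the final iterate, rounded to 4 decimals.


Gradient descent on f(x,y) = 8*x^2 + 4*y^2.
Starting point: (-2.3272, 3.0789), alpha = 0.05
Step 1: grad_x = 2*8*-2.3272 = -37.2352, grad_y = 2*4*3.0789 = 24.6312
  x_1 = -2.3272 - 0.05*-37.2352 = -0.4654
  y_1 = 3.0789 - 0.05*24.6312 = 1.8473
Step 2: grad_x = 2*8*-0.4654 = -7.447, grad_y = 2*4*1.8473 = 14.7787
  x_2 = -0.4654 - 0.05*-7.447 = -0.0931
  y_2 = 1.8473 - 0.05*14.7787 = 1.1084
f(-0.0931, 1.1084) = 8*(-0.0931)^2 + 4*1.1084^2 = 4.9836


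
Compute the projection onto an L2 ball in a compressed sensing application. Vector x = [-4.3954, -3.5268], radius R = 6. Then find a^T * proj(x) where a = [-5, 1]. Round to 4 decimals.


Step 1: Compute ||x|| (intermediates to 6 decimals).
||x|| = sqrt((-4.3954)^2 + (-3.5268)^2) = 5.635411
Step 2: Project.
Since ||x|| <= R, proj = x (no scaling needed).
proj(x) = [-4.3954, -3.5268]
Step 3: Dot product.
a^T * proj(x) = -5*(-4.3954) + 1*(-3.5268) = 18.4502


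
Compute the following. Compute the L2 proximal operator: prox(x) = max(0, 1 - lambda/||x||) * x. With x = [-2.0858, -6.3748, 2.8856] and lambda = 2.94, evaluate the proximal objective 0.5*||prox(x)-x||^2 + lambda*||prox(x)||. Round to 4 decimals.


Step 1: Compute ||x||.
||x|| = 7.3017
Step 2: Compute scaling factor.
scale = max(0, 1 - 2.94/7.3017) = 0.5974
Step 3: prox(x) = [-1.246, -3.808, 1.7237]
||prox(x)|| = 4.3617
Step 4: Proximal objective.
0.5*||prox-x||^2 = 4.3218
lambda*||prox|| = 12.8234
Total = 17.1453


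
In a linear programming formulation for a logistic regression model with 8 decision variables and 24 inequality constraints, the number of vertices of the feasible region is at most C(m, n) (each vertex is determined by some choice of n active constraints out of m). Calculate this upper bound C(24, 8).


Each vertex corresponds to some choice of n active constraints out of m, so the number of vertices is at most C(m, n) = m! / (n!(m-n)!).
m = 24, n = 8
Numerator: 24 * 23 * 22 * 21 * 20 * 19 * 18 * 17
Denominator: 8! = 40320
C(24, 8) = 735471


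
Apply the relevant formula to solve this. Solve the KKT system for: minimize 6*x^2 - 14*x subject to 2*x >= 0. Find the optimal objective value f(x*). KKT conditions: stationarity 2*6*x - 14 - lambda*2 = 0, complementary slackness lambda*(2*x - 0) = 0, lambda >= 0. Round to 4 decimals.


Step 1: Try lambda = 0 (constraint inactive).
Stationarity: 2*6*x - 14 = 0
x* = 14/(2*6) = 7/6 = 1.1667 (rounded; the exact value 7/6 is used below)
Check constraint: 2*1.1667 = 2.3334 >= 0 -- satisfied.
Step 2: Compute optimal value.
f(x*) = 6*(7/6)^2 - 14*(7/6) = -8.1667


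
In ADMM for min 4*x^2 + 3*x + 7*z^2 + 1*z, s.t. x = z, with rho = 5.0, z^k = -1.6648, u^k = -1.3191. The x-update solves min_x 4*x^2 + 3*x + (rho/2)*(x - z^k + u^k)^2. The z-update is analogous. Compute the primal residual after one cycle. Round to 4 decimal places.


ADMM iteration with rho = 5.0, z^k = -1.6648, u^k = -1.3191
Step 1: x-update.
Minimize 4*x^2 + 3*x + (5.0/2)*(x + 1.6648 - 1.3191)^2
FOC: (2*4 + 5.0)*x = -3 + 5.0*(-1.6648 + 1.3191)
x^{k+1} = -0.3637
Step 2: z-update.
Minimize 7*z^2 + 1*z + (5.0/2)*(-0.3637 - z - 1.3191)^2
FOC: (2*7 + 5.0)*z = -1 + 5.0*(-0.3637 - 1.3191)
z^{k+1} = -0.4955
Step 3: u-update.
u^{k+1} = -1.3191 - 0.3637 + 0.4955 = -1.1873
Step 4: Primal residual = |-0.3637 + 0.4955| = 0.1318


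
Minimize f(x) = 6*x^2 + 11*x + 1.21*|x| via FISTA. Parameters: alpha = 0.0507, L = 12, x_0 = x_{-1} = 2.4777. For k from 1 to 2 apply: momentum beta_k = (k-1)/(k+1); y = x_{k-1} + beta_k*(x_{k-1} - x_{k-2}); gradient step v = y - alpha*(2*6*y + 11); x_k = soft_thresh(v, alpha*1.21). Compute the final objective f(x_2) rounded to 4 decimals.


FISTA on f(x) = 6*x^2 + 11*x + 1.21*|x|
L = 12, alpha = 0.0507
Iteration 1: beta = 0.0, y = 2.4777 + 0.0*(2.4777 - 2.4777) = 2.4777
  grad(y) = 40.7324, v = y - alpha*grad = 0.4126
  prox(v) = soft_thresh(0.4126, 0.0613) = 0.3512
Iteration 2: beta = 0.3333, y = 0.3512 + 0.3333*(0.3512 - 2.4777) = -0.3576
  grad(y) = 6.7087, v = y - alpha*grad = -0.6977
  prox(v) = soft_thresh(-0.6977, 0.0613) = -0.6364
f(x_2) = 6*(-0.6364)^2 + 11*(-0.6364) + 1.21*|-0.6364| = -3.8003


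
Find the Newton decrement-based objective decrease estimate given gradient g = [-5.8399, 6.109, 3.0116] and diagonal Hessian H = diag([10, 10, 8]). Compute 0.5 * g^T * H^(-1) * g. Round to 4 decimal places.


Step 1: H is diagonal, so H^(-1) * g = [-0.584, 0.6109, 0.3765].
Step 2: g^T H^(-1) g = sum_i g_i^2 / H_ii
  = (-5.8399)^2/10 + (6.109)^2/10 + (3.0116)^2/8
  = 3.4104 + 3.732 + 1.1337 = 8.2761
Step 3: Objective decrease = 0.5 * g^T H^(-1) g = 4.1381


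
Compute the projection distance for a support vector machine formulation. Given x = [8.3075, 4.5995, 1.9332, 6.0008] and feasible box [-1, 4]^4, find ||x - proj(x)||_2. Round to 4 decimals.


Project each component onto [-1, 4].
clip(8.3075) = 4.0, clip(4.5995) = 4.0, clip(1.9332) = 1.9332, clip(6.0008) = 4.0
Projection = [4.0, 4.0, 1.9332, 4.0]
Squared diffs: [18.5546, 0.3594, 0.0, 4.0032]
Distance = sqrt(22.9172) = 4.7872


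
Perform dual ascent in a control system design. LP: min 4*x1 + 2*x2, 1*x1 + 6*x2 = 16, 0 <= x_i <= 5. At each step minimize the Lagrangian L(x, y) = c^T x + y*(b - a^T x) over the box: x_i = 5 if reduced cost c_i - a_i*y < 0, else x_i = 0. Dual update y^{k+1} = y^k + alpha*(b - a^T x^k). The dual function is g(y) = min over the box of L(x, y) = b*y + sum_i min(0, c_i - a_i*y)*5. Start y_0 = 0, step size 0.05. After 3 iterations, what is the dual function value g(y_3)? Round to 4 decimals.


Dual ascent for LP: min 4*x1 + 2*x2, 1*x1 + 6*x2 = 16, 0 <= x_i <= 5
Step 1: y^k = 0.0, reduced costs: (4.0, 2.0)
  x^k = (0.0, 0.0), subgradient = b - a^T x = 16.0
  y^{k+1} = 0.0 + 0.05*16.0 = 0.8
Step 2: y^k = 0.8, reduced costs: (3.2, -2.8)
  x^k = (0.0, 5.0), subgradient = b - a^T x = -14.0
  y^{k+1} = 0.8 + 0.05*-14.0 = 0.1
Step 3: y^k = 0.1, reduced costs: (3.9, 1.4)
  x^k = (0.0, 0.0), subgradient = b - a^T x = 16.0
  y^{k+1} = 0.1 + 0.05*16.0 = 0.9
Dual objective at y_3 = 0.9: reduced costs (3.1, -3.4), box minimizer x = (0.0, 5.0)
g(y_3) = b*y + (c1 - a1*y)*x1 + (c2 - a2*y)*x2 = 16*0.9 + 3.1*0.0 + (-3.4)*5.0 = 14.4 + 0.0 - 17.0 = -2.6
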